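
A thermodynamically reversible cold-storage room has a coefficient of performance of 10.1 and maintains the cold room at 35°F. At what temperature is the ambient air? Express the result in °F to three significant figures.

COP_R = T_C/(T_H − T_C) gives T_H − T_C = T_C/COP.
With T_C = 274.82 K, T_H = 274.82 × (1 + 1/10.1) = 302.03 K.
Converting, 302.03 K = 83.98°F.

84.0 °F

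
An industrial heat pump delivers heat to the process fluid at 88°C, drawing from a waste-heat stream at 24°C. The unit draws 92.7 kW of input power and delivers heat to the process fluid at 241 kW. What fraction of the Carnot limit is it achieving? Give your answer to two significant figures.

COP_actual = Q̇_H/Ẇ = 241.0/92.70 = 2.600.
In absolute terms T_C = 297.15 K and T_H = 361.15 K, so ΔT = 64.00 K.
COP_Carnot = T_H/ΔT = 361.15/64.00 = 5.643.
η_II = COP_actual/COP_Carnot = 2.600/5.643 = 0.4607.

0.46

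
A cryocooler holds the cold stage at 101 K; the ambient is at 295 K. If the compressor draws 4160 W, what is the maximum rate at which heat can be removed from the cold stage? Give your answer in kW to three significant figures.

2.17 kW

The reservoir spacing is ΔT = 295 − 101 = 194.0 K.
COP_Carnot = T_C/ΔT = 101.00/194.0 = 0.5206.
Q̇_max = COP_Carnot × Ẇ = 0.5206 × 4160 W = 2166 W = 2.166 kW.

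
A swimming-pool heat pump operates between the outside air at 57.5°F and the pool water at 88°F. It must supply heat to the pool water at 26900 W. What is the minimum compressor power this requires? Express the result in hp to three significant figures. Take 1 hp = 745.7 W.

2.01 hp

In absolute terms T_C = 287.32 K and T_H = 304.26 K, so ΔT = 16.94 K.
COP_Carnot = T_H/ΔT = 304.26/16.94 = 17.96.
Ẇ_min = Q̇/COP_Carnot = 26900/17.96 = 1498 W = 2.009 hp.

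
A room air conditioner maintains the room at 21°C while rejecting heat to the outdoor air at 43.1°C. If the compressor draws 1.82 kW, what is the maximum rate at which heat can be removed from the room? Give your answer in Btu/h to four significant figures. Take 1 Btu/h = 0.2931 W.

82650 Btu/h

In absolute terms T_C = 294.15 K and T_H = 316.25 K, so ΔT = 22.10 K.
COP_Carnot = T_C/ΔT = 294.15/22.10 = 13.31.
Q̇_max = COP_Carnot × Ẇ = 13.31 × 1.820 kW = 24.22 kW = 82650 Btu/h.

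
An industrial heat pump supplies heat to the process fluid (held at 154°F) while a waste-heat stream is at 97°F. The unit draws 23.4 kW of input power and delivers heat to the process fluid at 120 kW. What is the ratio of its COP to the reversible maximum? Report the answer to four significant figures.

COP_actual = Q̇_H/Ẇ = 120.0/23.40 = 5.128.
In absolute terms T_C = 309.26 K and T_H = 340.93 K, so ΔT = 31.67 K.
COP_Carnot = T_H/ΔT = 340.93/31.67 = 10.77.
η_II = COP_actual/COP_Carnot = 5.128/10.77 = 0.4763.

0.4763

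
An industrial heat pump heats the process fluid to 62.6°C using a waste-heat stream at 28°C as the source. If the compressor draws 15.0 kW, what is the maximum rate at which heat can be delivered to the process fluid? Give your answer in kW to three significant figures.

146 kW

In absolute terms T_C = 301.15 K and T_H = 335.75 K, so ΔT = 34.60 K.
COP_Carnot = T_H/ΔT = 335.75/34.60 = 9.704.
Q̇_max = COP_Carnot × Ẇ = 9.704 × 15.00 kW = 145.6 kW.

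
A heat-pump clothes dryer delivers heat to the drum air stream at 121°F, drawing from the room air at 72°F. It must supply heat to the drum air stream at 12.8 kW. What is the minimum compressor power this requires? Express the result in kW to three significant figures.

1.08 kW

In absolute terms T_C = 295.37 K and T_H = 322.59 K, so ΔT = 27.22 K.
COP_Carnot = T_H/ΔT = 322.59/27.22 = 11.85.
Ẇ_min = Q̇/COP_Carnot = 12.80/11.85 = 1.080 kW.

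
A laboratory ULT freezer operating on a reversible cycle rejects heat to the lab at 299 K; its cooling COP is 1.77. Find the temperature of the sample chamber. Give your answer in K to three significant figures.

191 K

For a Carnot refrigerator COP_R = T_C/(T_H − T_C), so T_C = COP·T_H/(1 + COP).
With T_H = 299.00 K, T_C = 1.77 × 299.00/2.770 = 191.06 K.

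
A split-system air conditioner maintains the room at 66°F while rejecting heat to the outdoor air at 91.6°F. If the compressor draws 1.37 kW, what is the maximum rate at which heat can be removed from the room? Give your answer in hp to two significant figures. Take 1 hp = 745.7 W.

38 hp

In absolute terms T_C = 292.04 K and T_H = 306.26 K, so ΔT = 14.22 K.
COP_Carnot = T_C/ΔT = 292.04/14.22 = 20.53.
Q̇_max = COP_Carnot × Ẇ = 20.53 × 1.370 kW = 28.13 kW = 37.73 hp.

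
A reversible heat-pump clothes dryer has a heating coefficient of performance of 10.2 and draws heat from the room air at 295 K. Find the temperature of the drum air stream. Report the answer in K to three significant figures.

327 K

COP_HP = T_H/(T_H − T_C) rearranges to T_H = COP·T_C/(COP − 1).
With T_C = 295.00 K, T_H = 10.2 × 295.00/9.200 = 327.07 K.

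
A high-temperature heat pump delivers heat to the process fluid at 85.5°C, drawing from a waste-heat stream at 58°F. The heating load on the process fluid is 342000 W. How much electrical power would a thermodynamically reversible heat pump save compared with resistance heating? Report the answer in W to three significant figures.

In absolute terms T_C = 287.59 K and T_H = 358.65 K, so ΔT = 71.06 K.
COP_Carnot = T_H/ΔT = 358.65/71.06 = 5.047.
Resistance heating needs Ẇ_res = Q̇_H = 342000 W; the reversible heat pump needs only Ẇ_hp = Q̇_H/COP = 67760 W.
Saving = 342000 − 67760 = 274200 W.

274000 W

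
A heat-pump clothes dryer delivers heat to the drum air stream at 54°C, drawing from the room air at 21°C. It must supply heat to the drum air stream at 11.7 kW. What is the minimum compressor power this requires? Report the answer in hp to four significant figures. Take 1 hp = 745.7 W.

In absolute terms T_C = 294.15 K and T_H = 327.15 K, so ΔT = 33.00 K.
COP_Carnot = T_H/ΔT = 327.15/33.00 = 9.914.
Ẇ_min = Q̇/COP_Carnot = 11.70/9.914 = 1.180 kW = 1.583 hp.

1.583 hp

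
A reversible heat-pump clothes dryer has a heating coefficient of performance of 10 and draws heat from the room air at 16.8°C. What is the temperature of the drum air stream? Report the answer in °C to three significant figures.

COP_HP = T_H/(T_H − T_C) rearranges to T_H = COP·T_C/(COP − 1).
With T_C = 289.95 K, T_H = 10 × 289.95/9.000 = 322.17 K.
Converting, 322.17 K = 49.02°C.

49.0 °C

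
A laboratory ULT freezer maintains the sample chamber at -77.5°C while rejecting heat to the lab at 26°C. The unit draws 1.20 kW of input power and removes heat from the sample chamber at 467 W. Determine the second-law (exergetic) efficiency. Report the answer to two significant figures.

Converting, Q̇_C = 467.0 W = 0.4670 kW, so COP_actual = Q̇_C/Ẇ = 0.4670/1.200 = 0.3892.
In absolute terms T_C = 195.65 K and T_H = 299.15 K, so ΔT = 103.5 K.
COP_Carnot = T_C/ΔT = 195.65/103.5 = 1.890.
η_II = COP_actual/COP_Carnot = 0.3892/1.890 = 0.2059.

0.21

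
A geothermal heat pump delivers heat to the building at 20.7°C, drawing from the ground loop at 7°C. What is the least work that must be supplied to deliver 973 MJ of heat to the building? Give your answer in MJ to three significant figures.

45.4 MJ

In absolute terms T_C = 280.15 K and T_H = 293.85 K, so ΔT = 13.70 K.
The reversible limit is COP_HP = T_H/ΔT = 21.45, so W_min = Q_H/COP = Q_H·ΔT/T_H.
W_min = 973.0 × 13.70/293.85 = 45.36 MJ.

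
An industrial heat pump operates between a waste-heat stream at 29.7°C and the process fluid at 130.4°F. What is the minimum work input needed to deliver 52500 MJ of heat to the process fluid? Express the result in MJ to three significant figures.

4000 MJ

In absolute terms T_C = 302.85 K and T_H = 327.82 K, so ΔT = 24.97 K.
The reversible limit is COP_HP = T_H/ΔT = 13.13, so W_min = Q_H/COP = Q_H·ΔT/T_H.
W_min = 52500 × 24.97/327.82 = 3998 MJ.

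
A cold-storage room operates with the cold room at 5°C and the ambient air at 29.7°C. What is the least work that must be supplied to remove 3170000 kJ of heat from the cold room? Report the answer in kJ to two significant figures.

280000 kJ

In absolute terms T_C = 278.15 K and T_H = 302.85 K, so ΔT = 24.70 K.
The reversible limit is COP_R = T_C/ΔT = 11.26, so W_min = Q_C/COP = Q_C·ΔT/T_C.
W_min = 3170000 × 24.70/278.15 = 281500 kJ.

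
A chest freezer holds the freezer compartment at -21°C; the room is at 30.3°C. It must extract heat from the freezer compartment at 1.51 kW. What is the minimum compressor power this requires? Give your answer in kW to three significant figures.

In absolute terms T_C = 252.15 K and T_H = 303.45 K, so ΔT = 51.30 K.
COP_Carnot = T_C/ΔT = 252.15/51.30 = 4.915.
Ẇ_min = Q̇/COP_Carnot = 1.510/4.915 = 0.3072 kW.

0.307 kW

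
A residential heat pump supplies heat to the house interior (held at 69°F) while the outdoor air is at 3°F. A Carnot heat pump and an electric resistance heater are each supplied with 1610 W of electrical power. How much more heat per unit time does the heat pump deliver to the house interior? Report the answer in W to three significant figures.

11300 W

In absolute terms T_C = 257.04 K and T_H = 293.71 K, so ΔT = 36.67 K.
COP_Carnot = T_H/ΔT = 293.71/36.67 = 8.010.
The heat pump delivers Q̇_H = COP × Ẇ = 12900 W; the resistance heater delivers Ẇ = 1610 W.
Extra = (COP − 1)·Ẇ = 11290 W.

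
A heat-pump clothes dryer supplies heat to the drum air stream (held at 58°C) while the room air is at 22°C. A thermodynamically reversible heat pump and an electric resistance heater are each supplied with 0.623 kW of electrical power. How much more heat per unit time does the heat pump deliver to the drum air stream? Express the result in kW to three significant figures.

In absolute terms T_C = 295.15 K and T_H = 331.15 K, so ΔT = 36.00 K.
COP_Carnot = T_H/ΔT = 331.15/36.00 = 9.199.
The heat pump delivers Q̇_H = COP × Ẇ = 5.731 kW; the resistance heater delivers Ẇ = 0.6230 kW.
Extra = (COP − 1)·Ẇ = 5.108 kW.

5.11 kW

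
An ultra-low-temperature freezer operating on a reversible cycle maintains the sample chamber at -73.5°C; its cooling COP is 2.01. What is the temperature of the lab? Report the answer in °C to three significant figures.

COP_R = T_C/(T_H − T_C) gives T_H − T_C = T_C/COP.
With T_C = 199.65 K, T_H = 199.65 × (1 + 1/2.01) = 298.98 K.
Converting, 298.98 K = 25.83°C.

25.8 °C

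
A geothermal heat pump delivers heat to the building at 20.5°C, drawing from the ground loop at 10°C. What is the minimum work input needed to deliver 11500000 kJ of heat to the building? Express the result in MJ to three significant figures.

In absolute terms T_C = 283.15 K and T_H = 293.65 K, so ΔT = 10.50 K.
The reversible limit is COP_HP = T_H/ΔT = 27.97, so W_min = Q_H/COP = Q_H·ΔT/T_H.
W_min = 11500000 × 10.50/293.65 = 411200 kJ = 411.2 MJ.

411 MJ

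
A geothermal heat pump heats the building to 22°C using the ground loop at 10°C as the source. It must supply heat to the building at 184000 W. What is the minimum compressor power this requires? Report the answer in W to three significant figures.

7480 W

In absolute terms T_C = 283.15 K and T_H = 295.15 K, so ΔT = 12.00 K.
COP_Carnot = T_H/ΔT = 295.15/12.00 = 24.60.
Ẇ_min = Q̇/COP_Carnot = 184000/24.60 = 7481 W.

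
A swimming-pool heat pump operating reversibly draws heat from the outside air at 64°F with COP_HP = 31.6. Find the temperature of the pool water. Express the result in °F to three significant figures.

81.1 °F

COP_HP = T_H/(T_H − T_C) rearranges to T_H = COP·T_C/(COP − 1).
With T_C = 290.93 K, T_H = 31.6 × 290.93/30.60 = 300.44 K.
Converting, 300.44 K = 81.11°F.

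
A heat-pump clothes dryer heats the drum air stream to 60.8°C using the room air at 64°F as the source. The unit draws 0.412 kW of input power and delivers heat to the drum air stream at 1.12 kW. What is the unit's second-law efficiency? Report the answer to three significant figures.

0.350

COP_actual = Q̇_H/Ẇ = 1.120/0.4120 = 2.718.
In absolute terms T_C = 290.93 K and T_H = 333.95 K, so ΔT = 43.02 K.
COP_Carnot = T_H/ΔT = 333.95/43.02 = 7.762.
η_II = COP_actual/COP_Carnot = 2.718/7.762 = 0.3502.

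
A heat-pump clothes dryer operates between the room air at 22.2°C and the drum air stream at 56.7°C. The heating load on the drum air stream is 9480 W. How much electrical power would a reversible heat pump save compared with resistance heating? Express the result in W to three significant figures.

8490 W

In absolute terms T_C = 295.35 K and T_H = 329.85 K, so ΔT = 34.50 K.
COP_Carnot = T_H/ΔT = 329.85/34.50 = 9.561.
Resistance heating needs Ẇ_res = Q̇_H = 9480 W; the reversible heat pump needs only Ẇ_hp = Q̇_H/COP = 991.5 W.
Saving = 9480 − 991.5 = 8488 W.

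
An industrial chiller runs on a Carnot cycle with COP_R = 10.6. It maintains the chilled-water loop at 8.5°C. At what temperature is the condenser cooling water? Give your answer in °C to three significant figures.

COP_R = T_C/(T_H − T_C) gives T_H − T_C = T_C/COP.
With T_C = 281.65 K, T_H = 281.65 × (1 + 1/10.6) = 308.22 K.
Converting, 308.22 K = 35.07°C.

35.1 °C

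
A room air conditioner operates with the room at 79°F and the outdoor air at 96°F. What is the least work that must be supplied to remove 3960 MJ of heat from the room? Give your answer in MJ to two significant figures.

In absolute terms T_C = 299.26 K and T_H = 308.71 K, so ΔT = 9.444 K.
The reversible limit is COP_R = T_C/ΔT = 31.69, so W_min = Q_C/COP = Q_C·ΔT/T_C.
W_min = 3960 × 9.444/299.26 = 125.0 MJ.

120 MJ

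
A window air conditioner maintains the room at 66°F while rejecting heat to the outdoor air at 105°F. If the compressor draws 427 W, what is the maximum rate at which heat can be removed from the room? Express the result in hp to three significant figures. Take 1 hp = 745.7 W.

In absolute terms T_C = 292.04 K and T_H = 313.71 K, so ΔT = 21.67 K.
COP_Carnot = T_C/ΔT = 292.04/21.67 = 13.48.
Q̇_max = COP_Carnot × Ẇ = 13.48 × 427.0 W = 5755 W = 7.718 hp.

7.72 hp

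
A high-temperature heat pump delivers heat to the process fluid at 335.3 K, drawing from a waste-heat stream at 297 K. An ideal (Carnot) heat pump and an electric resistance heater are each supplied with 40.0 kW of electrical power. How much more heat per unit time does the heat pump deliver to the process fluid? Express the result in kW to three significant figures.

310 kW

The reservoir spacing is ΔT = 335.3 − 297 = 38.30 K.
COP_Carnot = T_H/ΔT = 335.30/38.30 = 8.755.
The heat pump delivers Q̇_H = COP × Ẇ = 350.2 kW; the resistance heater delivers Ẇ = 40.00 kW.
Extra = (COP − 1)·Ẇ = 310.2 kW.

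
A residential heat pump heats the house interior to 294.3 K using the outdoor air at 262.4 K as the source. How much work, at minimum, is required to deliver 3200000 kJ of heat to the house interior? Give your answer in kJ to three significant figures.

The reservoir spacing is ΔT = 294.3 − 262.4 = 31.90 K.
The reversible limit is COP_HP = T_H/ΔT = 9.226, so W_min = Q_H/COP = Q_H·ΔT/T_H.
W_min = 3200000 × 31.90/294.30 = 346900 kJ.

347000 kJ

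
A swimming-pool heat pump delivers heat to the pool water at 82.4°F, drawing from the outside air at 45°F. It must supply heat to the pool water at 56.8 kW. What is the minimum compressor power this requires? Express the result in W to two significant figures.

In absolute terms T_C = 280.37 K and T_H = 301.15 K, so ΔT = 20.78 K.
COP_Carnot = T_H/ΔT = 301.15/20.78 = 14.49.
Ẇ_min = Q̇/COP_Carnot = 56.80/14.49 = 3.919 kW = 3919 W.

3900 W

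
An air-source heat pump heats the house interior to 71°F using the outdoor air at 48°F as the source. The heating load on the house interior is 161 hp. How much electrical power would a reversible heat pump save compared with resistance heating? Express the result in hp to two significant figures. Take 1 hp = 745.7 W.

150 hp

In absolute terms T_C = 282.04 K and T_H = 294.82 K, so ΔT = 12.78 K.
COP_Carnot = T_H/ΔT = 294.82/12.78 = 23.07.
Resistance heating needs Ẇ_res = Q̇_H = 161.0 hp; the reversible heat pump needs only Ẇ_hp = Q̇_H/COP = 6.978 hp.
Saving = 161.0 − 6.978 = 154.0 hp.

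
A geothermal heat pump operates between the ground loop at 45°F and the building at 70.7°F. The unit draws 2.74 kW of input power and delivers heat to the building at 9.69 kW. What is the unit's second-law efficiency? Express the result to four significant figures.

COP_actual = Q̇_H/Ẇ = 9.690/2.740 = 3.536.
In absolute terms T_C = 280.37 K and T_H = 294.65 K, so ΔT = 14.28 K.
COP_Carnot = T_H/ΔT = 294.65/14.28 = 20.64.
η_II = COP_actual/COP_Carnot = 3.536/20.64 = 0.1714.

0.1714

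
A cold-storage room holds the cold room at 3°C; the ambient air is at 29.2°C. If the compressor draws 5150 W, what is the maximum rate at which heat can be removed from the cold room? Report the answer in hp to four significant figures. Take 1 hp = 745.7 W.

72.79 hp

In absolute terms T_C = 276.15 K and T_H = 302.35 K, so ΔT = 26.20 K.
COP_Carnot = T_C/ΔT = 276.15/26.20 = 10.54.
Q̇_max = COP_Carnot × Ẇ = 10.54 × 5150 W = 54280 W = 72.79 hp.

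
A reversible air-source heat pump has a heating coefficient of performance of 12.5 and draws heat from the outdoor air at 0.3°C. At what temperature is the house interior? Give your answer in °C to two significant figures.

COP_HP = T_H/(T_H − T_C) rearranges to T_H = COP·T_C/(COP − 1).
With T_C = 273.45 K, T_H = 12.5 × 273.45/11.50 = 297.23 K.
Converting, 297.23 K = 24.08°C.

24 °C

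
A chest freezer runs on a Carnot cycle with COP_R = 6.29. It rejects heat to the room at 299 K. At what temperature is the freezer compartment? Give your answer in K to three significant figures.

For a Carnot refrigerator COP_R = T_C/(T_H − T_C), so T_C = COP·T_H/(1 + COP).
With T_H = 299.00 K, T_C = 6.29 × 299.00/7.290 = 257.98 K.

258 K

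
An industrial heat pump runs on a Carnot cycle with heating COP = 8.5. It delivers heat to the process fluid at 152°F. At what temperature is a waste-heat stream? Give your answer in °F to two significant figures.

80 °F

COP_HP = T_H/(T_H − T_C) gives T_H − T_C = T_H/COP.
With T_H = 339.82 K, T_C = 339.82 × (1 − 1/8.5) = 299.84 K.
Converting, 299.84 K = 80.04°F.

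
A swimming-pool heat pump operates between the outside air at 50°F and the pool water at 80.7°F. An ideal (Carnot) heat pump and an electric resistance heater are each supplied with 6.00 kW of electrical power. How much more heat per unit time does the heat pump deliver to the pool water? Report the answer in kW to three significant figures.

99.6 kW

In absolute terms T_C = 283.15 K and T_H = 300.21 K, so ΔT = 17.06 K.
COP_Carnot = T_H/ΔT = 300.21/17.06 = 17.60.
The heat pump delivers Q̇_H = COP × Ẇ = 105.6 kW; the resistance heater delivers Ẇ = 6.000 kW.
Extra = (COP − 1)·Ẇ = 99.61 kW.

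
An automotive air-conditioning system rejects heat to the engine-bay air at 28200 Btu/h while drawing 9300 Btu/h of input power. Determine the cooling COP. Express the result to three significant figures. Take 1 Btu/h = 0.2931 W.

2.03

The first law gives Q̇_H = Q̇_C + Ẇ, so the three rates are Q̇_C = 18900, Q̇_H = 28200, Ẇ = 9300 Btu/h.
COP_R = Q̇_C/Ẇ = 18900/9300 = 2.032.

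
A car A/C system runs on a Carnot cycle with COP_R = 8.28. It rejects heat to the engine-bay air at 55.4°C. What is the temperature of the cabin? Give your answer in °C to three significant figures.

For a Carnot refrigerator COP_R = T_C/(T_H − T_C), so T_C = COP·T_H/(1 + COP).
With T_H = 328.55 K, T_C = 8.28 × 328.55/9.280 = 293.15 K.
Converting, 293.15 K = 20.00°C.

20.0 °C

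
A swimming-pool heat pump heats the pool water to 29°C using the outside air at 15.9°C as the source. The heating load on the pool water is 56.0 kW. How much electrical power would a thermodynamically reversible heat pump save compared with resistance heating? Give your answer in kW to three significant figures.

In absolute terms T_C = 289.05 K and T_H = 302.15 K, so ΔT = 13.10 K.
COP_Carnot = T_H/ΔT = 302.15/13.10 = 23.06.
Resistance heating needs Ẇ_res = Q̇_H = 56.00 kW; the reversible heat pump needs only Ẇ_hp = Q̇_H/COP = 2.428 kW.
Saving = 56.00 − 2.428 = 53.57 kW.

53.6 kW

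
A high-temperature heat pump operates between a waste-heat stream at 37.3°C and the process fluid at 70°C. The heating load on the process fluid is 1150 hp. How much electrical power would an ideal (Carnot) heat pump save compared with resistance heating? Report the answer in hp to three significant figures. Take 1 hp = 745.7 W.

In absolute terms T_C = 310.45 K and T_H = 343.15 K, so ΔT = 32.70 K.
COP_Carnot = T_H/ΔT = 343.15/32.70 = 10.49.
Resistance heating needs Ẇ_res = Q̇_H = 1150 hp; the reversible heat pump needs only Ẇ_hp = Q̇_H/COP = 109.6 hp.
Saving = 1150 − 109.6 = 1040 hp.

1040 hp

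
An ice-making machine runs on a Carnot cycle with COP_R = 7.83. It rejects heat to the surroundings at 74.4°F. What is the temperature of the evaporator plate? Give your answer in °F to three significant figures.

For a Carnot refrigerator COP_R = T_C/(T_H − T_C), so T_C = COP·T_H/(1 + COP).
With T_H = 296.71 K, T_C = 7.83 × 296.71/8.830 = 263.10 K.
Converting, 263.10 K = 13.92°F.

13.9 °F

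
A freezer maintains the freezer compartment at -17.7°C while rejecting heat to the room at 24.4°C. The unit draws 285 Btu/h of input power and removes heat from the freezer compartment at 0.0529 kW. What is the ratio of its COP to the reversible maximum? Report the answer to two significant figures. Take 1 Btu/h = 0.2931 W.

0.10

Converting, Q̇_C = 0.05290 kW = 180.5 Btu/h, so COP_actual = Q̇_C/Ẇ = 180.5/285.0 = 0.6333.
In absolute terms T_C = 255.45 K and T_H = 297.55 K, so ΔT = 42.10 K.
COP_Carnot = T_C/ΔT = 255.45/42.10 = 6.068.
η_II = COP_actual/COP_Carnot = 0.6333/6.068 = 0.1044.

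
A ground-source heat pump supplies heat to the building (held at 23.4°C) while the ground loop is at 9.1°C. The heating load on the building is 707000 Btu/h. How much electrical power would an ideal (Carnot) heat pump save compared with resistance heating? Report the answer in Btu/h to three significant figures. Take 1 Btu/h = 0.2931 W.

673000 Btu/h

In absolute terms T_C = 282.25 K and T_H = 296.55 K, so ΔT = 14.30 K.
COP_Carnot = T_H/ΔT = 296.55/14.30 = 20.74.
Resistance heating needs Ẇ_res = Q̇_H = 707000 Btu/h; the reversible heat pump needs only Ẇ_hp = Q̇_H/COP = 34090 Btu/h.
Saving = 707000 − 34090 = 672900 Btu/h.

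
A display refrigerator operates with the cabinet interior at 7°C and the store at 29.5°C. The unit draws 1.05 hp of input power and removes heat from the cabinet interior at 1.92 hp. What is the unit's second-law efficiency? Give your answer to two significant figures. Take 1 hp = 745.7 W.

0.15

COP_actual = Q̇_C/Ẇ = 1.920/1.050 = 1.829.
In absolute terms T_C = 280.15 K and T_H = 302.65 K, so ΔT = 22.50 K.
COP_Carnot = T_C/ΔT = 280.15/22.50 = 12.45.
η_II = COP_actual/COP_Carnot = 1.829/12.45 = 0.1469.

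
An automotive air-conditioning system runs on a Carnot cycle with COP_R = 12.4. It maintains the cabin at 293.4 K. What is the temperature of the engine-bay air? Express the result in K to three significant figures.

COP_R = T_C/(T_H − T_C) gives T_H − T_C = T_C/COP.
With T_C = 293.40 K, T_H = 293.40 × (1 + 1/12.4) = 317.06 K.

317 K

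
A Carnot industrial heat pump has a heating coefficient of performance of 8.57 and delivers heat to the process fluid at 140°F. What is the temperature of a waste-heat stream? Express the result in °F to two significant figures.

70 °F

COP_HP = T_H/(T_H − T_C) gives T_H − T_C = T_H/COP.
With T_H = 333.15 K, T_C = 333.15 × (1 − 1/8.57) = 294.28 K.
Converting, 294.28 K = 70.03°F.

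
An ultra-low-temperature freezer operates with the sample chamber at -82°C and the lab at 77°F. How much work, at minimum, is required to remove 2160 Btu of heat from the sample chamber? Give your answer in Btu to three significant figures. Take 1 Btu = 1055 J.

1210 Btu

In absolute terms T_C = 191.15 K and T_H = 298.15 K, so ΔT = 107.0 K.
The reversible limit is COP_R = T_C/ΔT = 1.786, so W_min = Q_C/COP = Q_C·ΔT/T_C.
W_min = 2160 × 107.0/191.15 = 1209 Btu.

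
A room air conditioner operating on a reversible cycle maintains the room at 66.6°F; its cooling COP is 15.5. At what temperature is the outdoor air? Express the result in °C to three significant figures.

38.1 °C

COP_R = T_C/(T_H − T_C) gives T_H − T_C = T_C/COP.
With T_C = 292.37 K, T_H = 292.37 × (1 + 1/15.5) = 311.23 K.
Converting, 311.23 K = 38.08°C.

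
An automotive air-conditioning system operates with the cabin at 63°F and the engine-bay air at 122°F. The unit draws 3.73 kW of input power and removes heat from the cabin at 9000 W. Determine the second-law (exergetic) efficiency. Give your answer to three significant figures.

0.272

Converting, Q̇_C = 9000 W = 9.000 kW, so COP_actual = Q̇_C/Ẇ = 9.000/3.730 = 2.413.
In absolute terms T_C = 290.37 K and T_H = 323.15 K, so ΔT = 32.78 K.
COP_Carnot = T_C/ΔT = 290.37/32.78 = 8.859.
η_II = COP_actual/COP_Carnot = 2.413/8.859 = 0.2724.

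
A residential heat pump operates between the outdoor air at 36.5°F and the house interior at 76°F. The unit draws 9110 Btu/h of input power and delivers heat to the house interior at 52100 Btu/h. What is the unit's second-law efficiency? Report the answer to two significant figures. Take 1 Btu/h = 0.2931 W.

0.42

COP_actual = Q̇_H/Ẇ = 52100/9110 = 5.719.
In absolute terms T_C = 275.65 K and T_H = 297.59 K, so ΔT = 21.94 K.
COP_Carnot = T_H/ΔT = 297.59/21.94 = 13.56.
η_II = COP_actual/COP_Carnot = 5.719/13.56 = 0.4217.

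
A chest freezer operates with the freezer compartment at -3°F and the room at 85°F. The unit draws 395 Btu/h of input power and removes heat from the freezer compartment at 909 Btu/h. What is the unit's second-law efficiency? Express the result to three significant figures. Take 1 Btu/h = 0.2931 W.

COP_actual = Q̇_C/Ẇ = 909.0/395.0 = 2.301.
In absolute terms T_C = 253.71 K and T_H = 302.59 K, so ΔT = 48.89 K.
COP_Carnot = T_C/ΔT = 253.71/48.89 = 5.189.
η_II = COP_actual/COP_Carnot = 2.301/5.189 = 0.4435.

0.443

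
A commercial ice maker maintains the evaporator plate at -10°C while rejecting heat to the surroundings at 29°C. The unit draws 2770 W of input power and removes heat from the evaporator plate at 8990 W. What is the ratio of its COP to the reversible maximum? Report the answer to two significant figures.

COP_actual = Q̇_C/Ẇ = 8990/2770 = 3.245.
In absolute terms T_C = 263.15 K and T_H = 302.15 K, so ΔT = 39.00 K.
COP_Carnot = T_C/ΔT = 263.15/39.00 = 6.747.
η_II = COP_actual/COP_Carnot = 3.245/6.747 = 0.4810.

0.48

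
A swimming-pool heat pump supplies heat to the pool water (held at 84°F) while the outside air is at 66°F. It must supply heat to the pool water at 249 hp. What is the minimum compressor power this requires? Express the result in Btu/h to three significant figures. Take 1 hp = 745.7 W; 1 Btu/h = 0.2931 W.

21000 Btu/h

In absolute terms T_C = 292.04 K and T_H = 302.04 K, so ΔT = 10.00 K.
COP_Carnot = T_H/ΔT = 302.04/10.00 = 30.20.
Ẇ_min = Q̇/COP_Carnot = 249.0/30.20 = 8.244 hp = 20970 Btu/h.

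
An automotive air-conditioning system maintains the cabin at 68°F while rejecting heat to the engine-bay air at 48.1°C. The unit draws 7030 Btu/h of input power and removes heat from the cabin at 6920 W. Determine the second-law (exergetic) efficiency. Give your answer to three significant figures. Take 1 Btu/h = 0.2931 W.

0.322

Converting, Q̇_C = 6920 W = 23610 Btu/h, so COP_actual = Q̇_C/Ẇ = 23610/7030 = 3.358.
In absolute terms T_C = 293.15 K and T_H = 321.25 K, so ΔT = 28.10 K.
COP_Carnot = T_C/ΔT = 293.15/28.10 = 10.43.
η_II = COP_actual/COP_Carnot = 3.358/10.43 = 0.3219.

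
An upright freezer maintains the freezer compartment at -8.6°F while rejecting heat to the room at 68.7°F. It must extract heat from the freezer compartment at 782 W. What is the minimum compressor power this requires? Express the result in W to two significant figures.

130 W

In absolute terms T_C = 250.59 K and T_H = 293.54 K, so ΔT = 42.94 K.
COP_Carnot = T_C/ΔT = 250.59/42.94 = 5.835.
Ẇ_min = Q̇/COP_Carnot = 782.0/5.835 = 134.0 W.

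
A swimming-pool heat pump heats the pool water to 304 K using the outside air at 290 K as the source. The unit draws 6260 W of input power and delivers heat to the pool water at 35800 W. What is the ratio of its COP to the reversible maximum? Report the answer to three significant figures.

COP_actual = Q̇_H/Ẇ = 35800/6260 = 5.719.
The reservoir spacing is ΔT = 304 − 290 = 14.00 K.
COP_Carnot = T_H/ΔT = 304.00/14.00 = 21.71.
η_II = COP_actual/COP_Carnot = 5.719/21.71 = 0.2634.

0.263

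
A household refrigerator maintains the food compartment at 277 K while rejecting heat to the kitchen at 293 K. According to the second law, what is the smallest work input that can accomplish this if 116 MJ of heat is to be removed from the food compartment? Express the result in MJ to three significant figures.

The reservoir spacing is ΔT = 293 − 277 = 16.00 K.
The reversible limit is COP_R = T_C/ΔT = 17.31, so W_min = Q_C/COP = Q_C·ΔT/T_C.
W_min = 116.0 × 16.00/277.00 = 6.700 MJ.

6.70 MJ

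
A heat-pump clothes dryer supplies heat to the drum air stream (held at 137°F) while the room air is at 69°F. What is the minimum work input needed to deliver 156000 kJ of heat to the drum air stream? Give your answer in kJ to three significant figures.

In absolute terms T_C = 293.71 K and T_H = 331.48 K, so ΔT = 37.78 K.
The reversible limit is COP_HP = T_H/ΔT = 8.775, so W_min = Q_H/COP = Q_H·ΔT/T_H.
W_min = 156000 × 37.78/331.48 = 17780 kJ.

17800 kJ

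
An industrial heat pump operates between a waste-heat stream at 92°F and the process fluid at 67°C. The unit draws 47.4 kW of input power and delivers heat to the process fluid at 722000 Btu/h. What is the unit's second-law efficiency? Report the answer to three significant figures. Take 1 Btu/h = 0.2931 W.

0.442

Converting, Q̇_H = 722000 Btu/h = 211.6 kW, so COP_actual = Q̇_H/Ẇ = 211.6/47.40 = 4.465.
In absolute terms T_C = 306.48 K and T_H = 340.15 K, so ΔT = 33.67 K.
COP_Carnot = T_H/ΔT = 340.15/33.67 = 10.10.
η_II = COP_actual/COP_Carnot = 4.465/10.10 = 0.4419.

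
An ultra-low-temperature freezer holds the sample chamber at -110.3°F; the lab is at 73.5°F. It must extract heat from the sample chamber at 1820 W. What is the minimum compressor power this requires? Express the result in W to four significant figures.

957.5 W

In absolute terms T_C = 194.09 K and T_H = 296.21 K, so ΔT = 102.1 K.
COP_Carnot = T_C/ΔT = 194.09/102.1 = 1.901.
Ẇ_min = Q̇/COP_Carnot = 1820/1.901 = 957.5 W.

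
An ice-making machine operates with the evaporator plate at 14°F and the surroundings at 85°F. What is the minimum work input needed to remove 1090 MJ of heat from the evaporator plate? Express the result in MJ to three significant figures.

In absolute terms T_C = 263.15 K and T_H = 302.59 K, so ΔT = 39.44 K.
The reversible limit is COP_R = T_C/ΔT = 6.671, so W_min = Q_C/COP = Q_C·ΔT/T_C.
W_min = 1090 × 39.44/263.15 = 163.4 MJ.

163 MJ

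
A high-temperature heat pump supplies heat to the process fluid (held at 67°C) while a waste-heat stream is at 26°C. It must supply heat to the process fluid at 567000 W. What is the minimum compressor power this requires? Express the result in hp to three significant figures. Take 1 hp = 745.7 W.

In absolute terms T_C = 299.15 K and T_H = 340.15 K, so ΔT = 41.00 K.
COP_Carnot = T_H/ΔT = 340.15/41.00 = 8.296.
Ẇ_min = Q̇/COP_Carnot = 567000/8.296 = 68340 W = 91.65 hp.

91.6 hp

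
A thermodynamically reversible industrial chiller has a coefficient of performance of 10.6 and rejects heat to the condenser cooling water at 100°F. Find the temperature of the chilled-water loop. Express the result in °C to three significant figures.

11.0 °C

For a Carnot refrigerator COP_R = T_C/(T_H − T_C), so T_C = COP·T_H/(1 + COP).
With T_H = 310.93 K, T_C = 10.6 × 310.93/11.60 = 284.12 K.
Converting, 284.12 K = 10.97°C.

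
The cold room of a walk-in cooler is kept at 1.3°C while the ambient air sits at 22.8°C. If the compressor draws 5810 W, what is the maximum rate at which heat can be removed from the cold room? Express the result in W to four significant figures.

74170 W

In absolute terms T_C = 274.45 K and T_H = 295.95 K, so ΔT = 21.50 K.
COP_Carnot = T_C/ΔT = 274.45/21.50 = 12.77.
Q̇_max = COP_Carnot × Ẇ = 12.77 × 5810 W = 74170 W.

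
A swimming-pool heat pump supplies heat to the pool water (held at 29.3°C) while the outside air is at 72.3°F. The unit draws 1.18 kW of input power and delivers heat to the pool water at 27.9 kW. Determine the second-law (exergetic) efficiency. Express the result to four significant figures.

0.5403

COP_actual = Q̇_H/Ẇ = 27.90/1.180 = 23.64.
In absolute terms T_C = 295.54 K and T_H = 302.45 K, so ΔT = 6.911 K.
COP_Carnot = T_H/ΔT = 302.45/6.911 = 43.76.
η_II = COP_actual/COP_Carnot = 23.64/43.76 = 0.5403.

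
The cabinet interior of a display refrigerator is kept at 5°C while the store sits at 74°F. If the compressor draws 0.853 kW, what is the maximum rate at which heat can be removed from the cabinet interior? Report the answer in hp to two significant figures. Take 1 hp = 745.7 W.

In absolute terms T_C = 278.15 K and T_H = 296.48 K, so ΔT = 18.33 K.
COP_Carnot = T_C/ΔT = 278.15/18.33 = 15.17.
Q̇_max = COP_Carnot × Ẇ = 15.17 × 0.8530 kW = 12.94 kW = 17.35 hp.

17 hp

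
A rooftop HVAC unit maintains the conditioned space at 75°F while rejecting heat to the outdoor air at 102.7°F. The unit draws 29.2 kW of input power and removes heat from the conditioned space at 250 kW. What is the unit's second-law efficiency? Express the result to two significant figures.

COP_actual = Q̇_C/Ẇ = 250.0/29.20 = 8.562.
In absolute terms T_C = 297.04 K and T_H = 312.43 K, so ΔT = 15.39 K.
COP_Carnot = T_C/ΔT = 297.04/15.39 = 19.30.
η_II = COP_actual/COP_Carnot = 8.562/19.30 = 0.4436.

0.44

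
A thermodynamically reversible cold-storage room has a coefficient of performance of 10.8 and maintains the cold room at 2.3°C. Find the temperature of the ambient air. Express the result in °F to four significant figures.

COP_R = T_C/(T_H − T_C) gives T_H − T_C = T_C/COP.
With T_C = 275.45 K, T_H = 275.45 × (1 + 1/10.8) = 300.95 K.
Converting, 300.95 K = 82.05°F.

82.05 °F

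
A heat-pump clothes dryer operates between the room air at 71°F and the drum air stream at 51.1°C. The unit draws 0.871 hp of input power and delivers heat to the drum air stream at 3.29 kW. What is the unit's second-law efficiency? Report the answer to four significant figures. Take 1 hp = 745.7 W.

0.4598

Converting, Q̇_H = 3.290 kW = 4.412 hp, so COP_actual = Q̇_H/Ẇ = 4.412/0.8710 = 5.065.
In absolute terms T_C = 294.82 K and T_H = 324.25 K, so ΔT = 29.43 K.
COP_Carnot = T_H/ΔT = 324.25/29.43 = 11.02.
η_II = COP_actual/COP_Carnot = 5.065/11.02 = 0.4598.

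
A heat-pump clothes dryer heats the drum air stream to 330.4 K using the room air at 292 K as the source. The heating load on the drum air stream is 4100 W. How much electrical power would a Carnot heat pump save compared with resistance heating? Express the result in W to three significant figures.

The reservoir spacing is ΔT = 330.4 − 292 = 38.40 K.
COP_Carnot = T_H/ΔT = 330.40/38.40 = 8.604.
Resistance heating needs Ẇ_res = Q̇_H = 4100 W; the reversible heat pump needs only Ẇ_hp = Q̇_H/COP = 476.5 W.
Saving = 4100 − 476.5 = 3623 W.

3620 W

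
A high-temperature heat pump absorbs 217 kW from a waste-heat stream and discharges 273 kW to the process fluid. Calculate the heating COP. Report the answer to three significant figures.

The first law gives Q̇_H = Q̇_C + Ẇ, so the three rates are Q̇_C = 217.0, Q̇_H = 273.0, Ẇ = 56.00 kW.
COP_HP = Q̇_H/Ẇ = 273.0/56.00 = 4.875.

4.88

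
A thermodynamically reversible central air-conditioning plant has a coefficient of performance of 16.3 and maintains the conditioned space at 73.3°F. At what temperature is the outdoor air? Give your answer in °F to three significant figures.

106 °F

COP_R = T_C/(T_H − T_C) gives T_H − T_C = T_C/COP.
With T_C = 296.09 K, T_H = 296.09 × (1 + 1/16.3) = 314.26 K.
Converting, 314.26 K = 106.00°F.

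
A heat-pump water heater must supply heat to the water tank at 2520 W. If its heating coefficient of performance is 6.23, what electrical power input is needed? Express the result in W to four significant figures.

Ẇ = Q̇_H/COP_HP = 2520/6.23 = 404.5 W.

404.5 W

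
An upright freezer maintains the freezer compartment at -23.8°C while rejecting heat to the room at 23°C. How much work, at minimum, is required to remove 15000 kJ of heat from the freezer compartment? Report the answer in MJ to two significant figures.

In absolute terms T_C = 249.35 K and T_H = 296.15 K, so ΔT = 46.80 K.
The reversible limit is COP_R = T_C/ΔT = 5.328, so W_min = Q_C/COP = Q_C·ΔT/T_C.
W_min = 15000 × 46.80/249.35 = 2815 kJ = 2.815 MJ.

2.8 MJ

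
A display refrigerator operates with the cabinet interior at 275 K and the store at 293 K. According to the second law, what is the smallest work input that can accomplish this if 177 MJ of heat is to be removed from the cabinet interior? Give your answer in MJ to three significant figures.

11.6 MJ

The reservoir spacing is ΔT = 293 − 275 = 18.00 K.
The reversible limit is COP_R = T_C/ΔT = 15.28, so W_min = Q_C/COP = Q_C·ΔT/T_C.
W_min = 177.0 × 18.00/275.00 = 11.59 MJ.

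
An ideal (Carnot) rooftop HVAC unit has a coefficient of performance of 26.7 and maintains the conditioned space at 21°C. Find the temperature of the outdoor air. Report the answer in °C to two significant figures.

32 °C

COP_R = T_C/(T_H − T_C) gives T_H − T_C = T_C/COP.
With T_C = 294.15 K, T_H = 294.15 × (1 + 1/26.7) = 305.17 K.
Converting, 305.17 K = 32.02°C.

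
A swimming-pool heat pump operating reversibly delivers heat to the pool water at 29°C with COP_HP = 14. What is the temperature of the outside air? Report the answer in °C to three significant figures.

COP_HP = T_H/(T_H − T_C) gives T_H − T_C = T_H/COP.
With T_H = 302.15 K, T_C = 302.15 × (1 − 1/14) = 280.57 K.
Converting, 280.57 K = 7.42°C.

7.42 °C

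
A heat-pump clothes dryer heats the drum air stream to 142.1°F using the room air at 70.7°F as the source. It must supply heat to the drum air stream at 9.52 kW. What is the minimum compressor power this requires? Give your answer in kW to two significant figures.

In absolute terms T_C = 294.65 K and T_H = 334.32 K, so ΔT = 39.67 K.
COP_Carnot = T_H/ΔT = 334.32/39.67 = 8.428.
Ẇ_min = Q̇/COP_Carnot = 9.520/8.428 = 1.130 kW.

1.1 kW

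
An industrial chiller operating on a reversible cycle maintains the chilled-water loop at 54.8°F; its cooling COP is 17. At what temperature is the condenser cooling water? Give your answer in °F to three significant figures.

85.1 °F

COP_R = T_C/(T_H − T_C) gives T_H − T_C = T_C/COP.
With T_C = 285.82 K, T_H = 285.82 × (1 + 1/17) = 302.63 K.
Converting, 302.63 K = 85.06°F.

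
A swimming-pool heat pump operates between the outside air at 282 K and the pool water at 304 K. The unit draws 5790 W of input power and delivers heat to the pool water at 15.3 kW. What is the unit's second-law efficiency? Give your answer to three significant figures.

0.191

Converting, Q̇_H = 15.30 kW = 15300 W, so COP_actual = Q̇_H/Ẇ = 15300/5790 = 2.642.
The reservoir spacing is ΔT = 304 − 282 = 22.00 K.
COP_Carnot = T_H/ΔT = 304.00/22.00 = 13.82.
η_II = COP_actual/COP_Carnot = 2.642/13.82 = 0.1912.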